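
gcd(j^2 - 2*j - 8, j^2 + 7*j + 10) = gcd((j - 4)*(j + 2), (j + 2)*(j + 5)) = j + 2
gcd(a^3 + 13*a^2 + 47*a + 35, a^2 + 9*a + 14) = a + 7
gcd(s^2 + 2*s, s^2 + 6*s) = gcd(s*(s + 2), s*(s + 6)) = s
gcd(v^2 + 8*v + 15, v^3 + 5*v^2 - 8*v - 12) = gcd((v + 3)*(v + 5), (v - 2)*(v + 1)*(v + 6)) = 1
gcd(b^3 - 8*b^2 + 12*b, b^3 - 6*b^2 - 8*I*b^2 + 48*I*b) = b^2 - 6*b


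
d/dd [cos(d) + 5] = -sin(d)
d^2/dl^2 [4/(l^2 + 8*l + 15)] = 8*(-l^2 - 8*l + 4*(l + 4)^2 - 15)/(l^2 + 8*l + 15)^3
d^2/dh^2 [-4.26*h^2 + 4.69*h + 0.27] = -8.52000000000000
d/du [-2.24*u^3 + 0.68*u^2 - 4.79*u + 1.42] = -6.72*u^2 + 1.36*u - 4.79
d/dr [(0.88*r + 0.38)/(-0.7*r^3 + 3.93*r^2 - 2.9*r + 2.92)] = (1.232*r^3 - 2.6604*r^2 - 2.9868*r + 3.6716)/(0.49*r^6 - 5.502*r^5 + 19.5049*r^4 - 26.882*r^3 + 31.3612*r^2 - 16.936*r + 8.5264)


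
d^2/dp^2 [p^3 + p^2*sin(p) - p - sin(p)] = -p^2*sin(p) + 4*p*cos(p) + 6*p + 3*sin(p)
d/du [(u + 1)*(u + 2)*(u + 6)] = 3*u^2 + 18*u + 20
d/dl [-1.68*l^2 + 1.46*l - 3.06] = 1.46 - 3.36*l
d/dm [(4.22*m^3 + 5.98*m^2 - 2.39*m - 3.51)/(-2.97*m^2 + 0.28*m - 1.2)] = (-12.5334*m^4 + 2.3632*m^3 - 20.6159*m^2 - 35.2014*m + 3.8508)/(8.8209*m^4 - 1.6632*m^3 + 7.2064*m^2 - 0.672*m + 1.44)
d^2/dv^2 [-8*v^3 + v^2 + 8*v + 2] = 2 - 48*v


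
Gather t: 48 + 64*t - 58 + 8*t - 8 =72*t - 18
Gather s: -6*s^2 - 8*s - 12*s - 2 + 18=-6*s^2 - 20*s + 16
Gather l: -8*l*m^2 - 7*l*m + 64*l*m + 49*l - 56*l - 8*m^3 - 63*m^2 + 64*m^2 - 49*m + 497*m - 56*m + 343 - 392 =l*(-8*m^2 + 57*m - 7) - 8*m^3 + m^2 + 392*m - 49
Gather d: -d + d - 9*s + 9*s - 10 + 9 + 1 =0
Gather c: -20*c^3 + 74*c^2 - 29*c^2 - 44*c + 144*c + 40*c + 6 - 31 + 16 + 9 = -20*c^3 + 45*c^2 + 140*c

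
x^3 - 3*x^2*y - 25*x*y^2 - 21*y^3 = (x - 7*y)*(x + y)*(x + 3*y)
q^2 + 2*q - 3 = (q - 1)*(q + 3)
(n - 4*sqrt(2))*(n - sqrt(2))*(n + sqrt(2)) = n^3 - 4*sqrt(2)*n^2 - 2*n + 8*sqrt(2)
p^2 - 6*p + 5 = (p - 5)*(p - 1)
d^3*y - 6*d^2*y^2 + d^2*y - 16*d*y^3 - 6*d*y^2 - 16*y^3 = (d - 8*y)*(d + 2*y)*(d*y + y)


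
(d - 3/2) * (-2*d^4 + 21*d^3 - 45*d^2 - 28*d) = -2*d^5 + 24*d^4 - 153*d^3/2 + 79*d^2/2 + 42*d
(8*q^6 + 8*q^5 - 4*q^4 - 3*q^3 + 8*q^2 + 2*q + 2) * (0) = 0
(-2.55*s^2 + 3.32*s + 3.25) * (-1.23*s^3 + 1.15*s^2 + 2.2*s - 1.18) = 3.1365*s^5 - 7.0161*s^4 - 5.7895*s^3 + 14.0505*s^2 + 3.2324*s - 3.835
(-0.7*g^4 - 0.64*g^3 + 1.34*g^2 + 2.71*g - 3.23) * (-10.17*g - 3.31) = 7.119*g^5 + 8.8258*g^4 - 11.5094*g^3 - 31.9961*g^2 + 23.879*g + 10.6913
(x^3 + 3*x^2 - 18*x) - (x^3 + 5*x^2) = -2*x^2 - 18*x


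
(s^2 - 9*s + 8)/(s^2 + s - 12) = (s^2 - 9*s + 8)/(s^2 + s - 12)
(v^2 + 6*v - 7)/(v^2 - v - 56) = (v - 1)/(v - 8)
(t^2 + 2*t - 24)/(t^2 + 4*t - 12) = (t - 4)/(t - 2)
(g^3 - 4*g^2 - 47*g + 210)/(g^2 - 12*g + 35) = (g^2 + g - 42)/(g - 7)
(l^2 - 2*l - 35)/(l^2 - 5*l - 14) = (l + 5)/(l + 2)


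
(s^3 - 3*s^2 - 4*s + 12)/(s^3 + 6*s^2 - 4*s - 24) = (s - 3)/(s + 6)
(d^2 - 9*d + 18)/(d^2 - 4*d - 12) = (d - 3)/(d + 2)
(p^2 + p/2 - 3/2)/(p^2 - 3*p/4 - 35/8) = 4*(-2*p^2 - p + 3)/(-8*p^2 + 6*p + 35)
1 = 1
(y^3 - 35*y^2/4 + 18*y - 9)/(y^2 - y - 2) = (4*y^2 - 27*y + 18)/(4*(y + 1))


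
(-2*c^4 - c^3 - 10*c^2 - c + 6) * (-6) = 12*c^4 + 6*c^3 + 60*c^2 + 6*c - 36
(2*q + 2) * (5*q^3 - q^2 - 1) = 10*q^4 + 8*q^3 - 2*q^2 - 2*q - 2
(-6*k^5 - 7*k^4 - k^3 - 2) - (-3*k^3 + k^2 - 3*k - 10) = -6*k^5 - 7*k^4 + 2*k^3 - k^2 + 3*k + 8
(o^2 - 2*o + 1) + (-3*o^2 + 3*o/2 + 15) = -2*o^2 - o/2 + 16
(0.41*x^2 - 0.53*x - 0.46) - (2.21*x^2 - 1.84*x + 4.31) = -1.8*x^2 + 1.31*x - 4.77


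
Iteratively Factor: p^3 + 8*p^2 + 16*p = (p + 4)*(p^2 + 4*p) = (p + 4)^2*(p)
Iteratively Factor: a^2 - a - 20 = (a + 4)*(a - 5)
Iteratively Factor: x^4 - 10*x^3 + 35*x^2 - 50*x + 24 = (x - 3)*(x^3 - 7*x^2 + 14*x - 8) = (x - 4)*(x - 3)*(x^2 - 3*x + 2) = (x - 4)*(x - 3)*(x - 2)*(x - 1)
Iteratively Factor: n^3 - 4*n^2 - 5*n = (n + 1)*(n^2 - 5*n) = n*(n + 1)*(n - 5)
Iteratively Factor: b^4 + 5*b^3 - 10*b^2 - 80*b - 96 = (b + 3)*(b^3 + 2*b^2 - 16*b - 32) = (b + 3)*(b + 4)*(b^2 - 2*b - 8) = (b + 2)*(b + 3)*(b + 4)*(b - 4)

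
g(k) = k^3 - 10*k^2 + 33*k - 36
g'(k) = 3*k^2 - 20*k + 33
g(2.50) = -0.38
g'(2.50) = 1.75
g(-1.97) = -147.46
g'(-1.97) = 84.04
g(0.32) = -26.43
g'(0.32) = 26.91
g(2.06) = -1.71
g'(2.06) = 4.53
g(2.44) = -0.49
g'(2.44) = 2.06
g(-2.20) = -167.65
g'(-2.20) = 91.52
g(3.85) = -0.11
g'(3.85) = 0.47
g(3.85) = -0.11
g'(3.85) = 0.47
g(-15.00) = -6156.00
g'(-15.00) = 1008.00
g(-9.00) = -1872.00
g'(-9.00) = 456.00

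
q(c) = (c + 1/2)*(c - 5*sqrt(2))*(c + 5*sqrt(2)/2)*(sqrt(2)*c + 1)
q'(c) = sqrt(2)*(c + 1/2)*(c - 5*sqrt(2))*(c + 5*sqrt(2)/2) + (c + 1/2)*(c - 5*sqrt(2))*(sqrt(2)*c + 1) + (c + 1/2)*(c + 5*sqrt(2)/2)*(sqrt(2)*c + 1) + (c - 5*sqrt(2))*(c + 5*sqrt(2)/2)*(sqrt(2)*c + 1) = 4*sqrt(2)*c^3 - 12*c^2 + 3*sqrt(2)*c^2/2 - 55*sqrt(2)*c - 4*c - 25 - 55*sqrt(2)/4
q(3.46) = -589.52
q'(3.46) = -211.36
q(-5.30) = 680.55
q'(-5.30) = -730.67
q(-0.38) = -1.31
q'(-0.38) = -15.11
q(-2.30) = -46.95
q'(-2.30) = 22.57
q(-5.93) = 1248.57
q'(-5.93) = -1086.47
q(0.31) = -30.29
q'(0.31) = -70.58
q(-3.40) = -15.67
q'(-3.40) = -102.92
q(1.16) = -121.66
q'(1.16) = -143.78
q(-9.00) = 8754.52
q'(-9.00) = -4232.43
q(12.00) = 17200.88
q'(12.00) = 7326.69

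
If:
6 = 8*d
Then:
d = 3/4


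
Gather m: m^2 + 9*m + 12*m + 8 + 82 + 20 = m^2 + 21*m + 110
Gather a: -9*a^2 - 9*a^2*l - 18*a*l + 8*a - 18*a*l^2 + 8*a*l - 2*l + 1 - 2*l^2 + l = a^2*(-9*l - 9) + a*(-18*l^2 - 10*l + 8) - 2*l^2 - l + 1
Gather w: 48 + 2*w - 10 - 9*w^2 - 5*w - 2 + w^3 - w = w^3 - 9*w^2 - 4*w + 36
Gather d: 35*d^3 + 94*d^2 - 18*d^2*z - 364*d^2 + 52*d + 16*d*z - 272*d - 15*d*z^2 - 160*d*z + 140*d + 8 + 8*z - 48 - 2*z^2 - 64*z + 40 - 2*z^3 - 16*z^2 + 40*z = 35*d^3 + d^2*(-18*z - 270) + d*(-15*z^2 - 144*z - 80) - 2*z^3 - 18*z^2 - 16*z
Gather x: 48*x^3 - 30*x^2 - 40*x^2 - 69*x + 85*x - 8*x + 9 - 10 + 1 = 48*x^3 - 70*x^2 + 8*x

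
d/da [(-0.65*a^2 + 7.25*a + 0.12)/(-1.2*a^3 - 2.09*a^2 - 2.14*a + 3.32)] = (-0.78*a^4 + 17.4*a^3 + 16.9755*a^2 - 3.8144*a + 24.3268)/(1.44*a^6 + 5.016*a^5 + 9.5041*a^4 + 0.977200000000001*a^3 - 9.298*a^2 - 14.2096*a + 11.0224)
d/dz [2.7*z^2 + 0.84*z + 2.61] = 5.4*z + 0.84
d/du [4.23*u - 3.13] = 4.23000000000000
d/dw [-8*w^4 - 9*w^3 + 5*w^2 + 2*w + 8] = -32*w^3 - 27*w^2 + 10*w + 2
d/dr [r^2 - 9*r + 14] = 2*r - 9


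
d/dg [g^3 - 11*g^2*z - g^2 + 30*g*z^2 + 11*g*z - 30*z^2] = 3*g^2 - 22*g*z - 2*g + 30*z^2 + 11*z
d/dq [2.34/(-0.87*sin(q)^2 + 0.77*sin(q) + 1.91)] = (4.0716*sin(q) - 1.8018)*cos(q)/(-0.87*sin(q)^2 + 0.77*sin(q) + 1.91)^2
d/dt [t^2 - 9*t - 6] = 2*t - 9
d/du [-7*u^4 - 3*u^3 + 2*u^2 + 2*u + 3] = -28*u^3 - 9*u^2 + 4*u + 2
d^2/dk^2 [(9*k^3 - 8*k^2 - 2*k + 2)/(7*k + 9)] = 2*(441*k^3 + 1701*k^2 + 2187*k - 424)/(343*k^3 + 1323*k^2 + 1701*k + 729)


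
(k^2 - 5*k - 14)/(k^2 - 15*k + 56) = (k + 2)/(k - 8)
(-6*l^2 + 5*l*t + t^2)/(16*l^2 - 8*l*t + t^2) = (-6*l^2 + 5*l*t + t^2)/(16*l^2 - 8*l*t + t^2)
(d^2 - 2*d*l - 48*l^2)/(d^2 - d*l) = (d^2 - 2*d*l - 48*l^2)/(d*(d - l))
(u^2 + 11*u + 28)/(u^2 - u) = (u^2 + 11*u + 28)/(u*(u - 1))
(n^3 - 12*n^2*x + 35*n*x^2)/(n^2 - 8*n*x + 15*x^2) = n*(-n + 7*x)/(-n + 3*x)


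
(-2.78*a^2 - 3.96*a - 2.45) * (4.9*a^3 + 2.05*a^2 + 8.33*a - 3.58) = -13.622*a^5 - 25.103*a^4 - 43.2804*a^3 - 28.0569*a^2 - 6.2317*a + 8.771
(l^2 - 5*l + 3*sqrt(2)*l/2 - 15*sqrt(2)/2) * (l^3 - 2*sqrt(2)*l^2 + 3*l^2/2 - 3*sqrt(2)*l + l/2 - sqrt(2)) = l^5 - 7*l^4/2 - sqrt(2)*l^4/2 - 13*l^3 + 7*sqrt(2)*l^3/4 + 7*sqrt(2)*l^2/2 + 37*l^2/2 + 5*sqrt(2)*l/4 + 42*l + 15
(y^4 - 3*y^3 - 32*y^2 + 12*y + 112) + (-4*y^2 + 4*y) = y^4 - 3*y^3 - 36*y^2 + 16*y + 112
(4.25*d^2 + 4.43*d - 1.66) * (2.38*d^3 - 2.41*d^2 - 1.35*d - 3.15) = 10.115*d^5 + 0.300899999999999*d^4 - 20.3646*d^3 - 15.3674*d^2 - 11.7135*d + 5.229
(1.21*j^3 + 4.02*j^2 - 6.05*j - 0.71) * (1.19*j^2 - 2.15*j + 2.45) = 1.4399*j^5 + 2.1823*j^4 - 12.878*j^3 + 22.0116*j^2 - 13.296*j - 1.7395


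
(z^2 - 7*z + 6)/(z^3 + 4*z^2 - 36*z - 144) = (z - 1)/(z^2 + 10*z + 24)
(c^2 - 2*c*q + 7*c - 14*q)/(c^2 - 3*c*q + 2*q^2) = (-c - 7)/(-c + q)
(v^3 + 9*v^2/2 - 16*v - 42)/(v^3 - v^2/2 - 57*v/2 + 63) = (v + 2)/(v - 3)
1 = 1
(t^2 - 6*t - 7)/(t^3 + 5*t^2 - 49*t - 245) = (t + 1)/(t^2 + 12*t + 35)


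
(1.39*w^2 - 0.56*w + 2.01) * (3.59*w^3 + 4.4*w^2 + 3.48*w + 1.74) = 4.9901*w^5 + 4.1056*w^4 + 9.5891*w^3 + 9.3138*w^2 + 6.0204*w + 3.4974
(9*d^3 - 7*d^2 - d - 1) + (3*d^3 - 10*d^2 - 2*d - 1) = 12*d^3 - 17*d^2 - 3*d - 2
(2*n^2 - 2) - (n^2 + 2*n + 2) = n^2 - 2*n - 4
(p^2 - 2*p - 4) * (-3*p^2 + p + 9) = -3*p^4 + 7*p^3 + 19*p^2 - 22*p - 36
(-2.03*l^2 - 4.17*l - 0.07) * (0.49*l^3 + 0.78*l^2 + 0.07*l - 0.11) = -0.9947*l^5 - 3.6267*l^4 - 3.429*l^3 - 0.1232*l^2 + 0.4538*l + 0.0077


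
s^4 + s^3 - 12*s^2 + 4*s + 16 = (s - 2)^2*(s + 1)*(s + 4)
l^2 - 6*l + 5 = (l - 5)*(l - 1)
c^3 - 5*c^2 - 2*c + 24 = (c - 4)*(c - 3)*(c + 2)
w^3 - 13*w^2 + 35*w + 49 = (w - 7)^2*(w + 1)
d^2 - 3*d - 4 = (d - 4)*(d + 1)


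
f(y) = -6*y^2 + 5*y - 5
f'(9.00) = -103.00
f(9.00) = -446.00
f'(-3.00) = 41.00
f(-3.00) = -74.00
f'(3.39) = -35.68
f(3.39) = -57.00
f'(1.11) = -8.32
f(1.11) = -6.84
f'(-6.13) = 78.56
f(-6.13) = -261.11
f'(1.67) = -15.04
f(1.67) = -13.38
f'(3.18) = -33.16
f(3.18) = -49.77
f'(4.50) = -49.00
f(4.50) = -104.00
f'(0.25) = 2.00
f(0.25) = -4.12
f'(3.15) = -32.80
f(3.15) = -48.78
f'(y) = 5 - 12*y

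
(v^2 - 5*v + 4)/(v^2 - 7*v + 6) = (v - 4)/(v - 6)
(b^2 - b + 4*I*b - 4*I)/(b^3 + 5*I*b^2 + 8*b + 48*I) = (b - 1)/(b^2 + I*b + 12)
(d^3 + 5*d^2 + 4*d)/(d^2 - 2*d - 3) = d*(d + 4)/(d - 3)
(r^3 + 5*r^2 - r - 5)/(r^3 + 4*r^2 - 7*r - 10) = (r - 1)/(r - 2)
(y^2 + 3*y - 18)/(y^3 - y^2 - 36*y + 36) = (y - 3)/(y^2 - 7*y + 6)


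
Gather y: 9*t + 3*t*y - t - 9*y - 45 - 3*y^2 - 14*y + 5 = 8*t - 3*y^2 + y*(3*t - 23) - 40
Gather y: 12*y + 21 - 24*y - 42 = -12*y - 21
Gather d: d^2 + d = d^2 + d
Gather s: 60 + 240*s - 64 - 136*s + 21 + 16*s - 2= 120*s + 15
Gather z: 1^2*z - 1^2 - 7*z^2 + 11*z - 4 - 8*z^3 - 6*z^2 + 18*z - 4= -8*z^3 - 13*z^2 + 30*z - 9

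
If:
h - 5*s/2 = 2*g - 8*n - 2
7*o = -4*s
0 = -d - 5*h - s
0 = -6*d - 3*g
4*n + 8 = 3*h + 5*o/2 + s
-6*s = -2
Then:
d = 1091/182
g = -1091/91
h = -691/546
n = -2173/728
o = -4/21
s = 1/3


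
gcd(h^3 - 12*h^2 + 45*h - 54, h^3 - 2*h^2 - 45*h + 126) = h^2 - 9*h + 18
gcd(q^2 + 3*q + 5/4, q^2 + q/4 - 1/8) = q + 1/2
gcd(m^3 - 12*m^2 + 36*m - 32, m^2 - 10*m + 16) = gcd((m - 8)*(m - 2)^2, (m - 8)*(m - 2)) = m^2 - 10*m + 16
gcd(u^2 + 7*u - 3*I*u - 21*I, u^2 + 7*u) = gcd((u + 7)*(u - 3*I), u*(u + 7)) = u + 7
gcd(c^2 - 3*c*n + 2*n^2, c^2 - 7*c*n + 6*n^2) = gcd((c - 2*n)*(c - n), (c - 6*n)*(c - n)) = c - n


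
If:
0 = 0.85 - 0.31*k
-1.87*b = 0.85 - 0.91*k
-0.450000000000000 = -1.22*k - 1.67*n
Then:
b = 0.88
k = 2.74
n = -1.73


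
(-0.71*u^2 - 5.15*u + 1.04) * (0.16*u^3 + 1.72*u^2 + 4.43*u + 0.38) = -0.1136*u^5 - 2.0452*u^4 - 11.8369*u^3 - 21.2955*u^2 + 2.6502*u + 0.3952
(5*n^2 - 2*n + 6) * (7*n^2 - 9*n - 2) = 35*n^4 - 59*n^3 + 50*n^2 - 50*n - 12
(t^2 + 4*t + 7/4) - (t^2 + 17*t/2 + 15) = -9*t/2 - 53/4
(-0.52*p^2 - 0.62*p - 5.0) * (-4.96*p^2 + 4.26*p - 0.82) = 2.5792*p^4 + 0.86*p^3 + 22.5852*p^2 - 20.7916*p + 4.1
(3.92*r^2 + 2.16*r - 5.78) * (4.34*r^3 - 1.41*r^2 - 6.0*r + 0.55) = 17.0128*r^5 + 3.8472*r^4 - 51.6508*r^3 - 2.6542*r^2 + 35.868*r - 3.179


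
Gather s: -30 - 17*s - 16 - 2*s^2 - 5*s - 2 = -2*s^2 - 22*s - 48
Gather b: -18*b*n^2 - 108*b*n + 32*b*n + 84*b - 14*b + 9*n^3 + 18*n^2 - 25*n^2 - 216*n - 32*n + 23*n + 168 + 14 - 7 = b*(-18*n^2 - 76*n + 70) + 9*n^3 - 7*n^2 - 225*n + 175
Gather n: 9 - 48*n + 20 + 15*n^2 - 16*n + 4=15*n^2 - 64*n + 33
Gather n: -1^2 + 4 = 3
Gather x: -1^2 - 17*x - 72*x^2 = -72*x^2 - 17*x - 1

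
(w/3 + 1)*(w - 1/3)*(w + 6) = w^3/3 + 26*w^2/9 + 5*w - 2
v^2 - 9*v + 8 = (v - 8)*(v - 1)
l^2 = l^2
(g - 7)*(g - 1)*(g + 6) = g^3 - 2*g^2 - 41*g + 42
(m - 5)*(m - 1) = m^2 - 6*m + 5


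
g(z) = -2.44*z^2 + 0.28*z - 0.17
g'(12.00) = -58.28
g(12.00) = -348.17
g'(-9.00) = 44.20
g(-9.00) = -200.33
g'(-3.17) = 15.75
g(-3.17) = -25.58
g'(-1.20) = 6.14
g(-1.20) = -4.02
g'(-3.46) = 17.16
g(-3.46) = -30.35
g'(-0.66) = 3.50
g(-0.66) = -1.42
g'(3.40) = -16.31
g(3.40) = -27.42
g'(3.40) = -16.31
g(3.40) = -27.42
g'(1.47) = -6.89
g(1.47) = -5.03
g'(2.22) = -10.55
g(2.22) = -11.57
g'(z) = 0.28 - 4.88*z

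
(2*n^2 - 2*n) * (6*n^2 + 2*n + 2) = 12*n^4 - 8*n^3 - 4*n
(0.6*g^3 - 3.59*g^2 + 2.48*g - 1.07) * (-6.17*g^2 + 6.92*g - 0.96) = -3.702*g^5 + 26.3023*g^4 - 40.7204*g^3 + 27.2099*g^2 - 9.7852*g + 1.0272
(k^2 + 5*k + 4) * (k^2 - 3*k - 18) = k^4 + 2*k^3 - 29*k^2 - 102*k - 72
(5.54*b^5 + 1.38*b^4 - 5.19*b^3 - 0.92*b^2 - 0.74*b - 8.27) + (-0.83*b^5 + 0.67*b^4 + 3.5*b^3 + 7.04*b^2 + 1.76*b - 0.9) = 4.71*b^5 + 2.05*b^4 - 1.69*b^3 + 6.12*b^2 + 1.02*b - 9.17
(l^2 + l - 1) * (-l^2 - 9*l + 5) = -l^4 - 10*l^3 - 3*l^2 + 14*l - 5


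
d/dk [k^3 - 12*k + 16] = 3*k^2 - 12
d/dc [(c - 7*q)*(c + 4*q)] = 2*c - 3*q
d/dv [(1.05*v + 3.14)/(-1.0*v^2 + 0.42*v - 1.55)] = (1.05*v^2 + 6.28*v - 2.9463)/(1.0*v^4 - 0.84*v^3 + 3.2764*v^2 - 1.302*v + 2.4025)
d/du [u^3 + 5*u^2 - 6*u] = 3*u^2 + 10*u - 6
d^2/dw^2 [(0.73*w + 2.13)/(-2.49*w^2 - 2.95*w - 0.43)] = (-(0.73*w + 2.13)*(4.98*w + 2.95)*(9.96*w + 5.9) + (10.9062*w + 14.9144)*(2.49*w^2 + 2.95*w + 0.43))/(2.49*w^2 + 2.95*w + 0.43)^3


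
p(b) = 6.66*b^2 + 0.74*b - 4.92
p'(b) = 13.32*b + 0.74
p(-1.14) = 2.89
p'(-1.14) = -14.44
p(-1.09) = 2.19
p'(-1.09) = -13.78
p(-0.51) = -3.57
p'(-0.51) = -6.05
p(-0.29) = -4.57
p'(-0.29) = -3.12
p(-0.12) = -4.91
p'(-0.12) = -0.86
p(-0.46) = -3.85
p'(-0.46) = -5.39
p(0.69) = -1.24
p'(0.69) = 9.93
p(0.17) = -4.60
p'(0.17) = 3.00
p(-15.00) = 1482.48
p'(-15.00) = -199.06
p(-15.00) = 1482.48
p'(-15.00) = -199.06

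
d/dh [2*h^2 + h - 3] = 4*h + 1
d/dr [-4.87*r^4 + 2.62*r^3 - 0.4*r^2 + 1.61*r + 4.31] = -19.48*r^3 + 7.86*r^2 - 0.8*r + 1.61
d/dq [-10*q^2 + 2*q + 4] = 2 - 20*q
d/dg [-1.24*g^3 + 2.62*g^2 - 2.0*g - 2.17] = -3.72*g^2 + 5.24*g - 2.0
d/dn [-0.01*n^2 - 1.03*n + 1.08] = -0.02*n - 1.03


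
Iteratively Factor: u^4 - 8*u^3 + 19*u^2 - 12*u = (u - 4)*(u^3 - 4*u^2 + 3*u) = (u - 4)*(u - 1)*(u^2 - 3*u) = (u - 4)*(u - 3)*(u - 1)*(u)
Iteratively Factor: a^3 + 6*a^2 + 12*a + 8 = (a + 2)*(a^2 + 4*a + 4) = (a + 2)^2*(a + 2)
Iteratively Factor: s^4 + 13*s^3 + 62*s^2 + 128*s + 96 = (s + 3)*(s^3 + 10*s^2 + 32*s + 32) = (s + 3)*(s + 4)*(s^2 + 6*s + 8) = (s + 3)*(s + 4)^2*(s + 2)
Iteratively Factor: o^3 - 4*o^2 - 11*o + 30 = (o - 2)*(o^2 - 2*o - 15) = (o - 2)*(o + 3)*(o - 5)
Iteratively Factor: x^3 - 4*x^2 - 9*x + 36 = (x - 4)*(x^2 - 9) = (x - 4)*(x + 3)*(x - 3)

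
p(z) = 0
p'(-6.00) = 0.00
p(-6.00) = 0.00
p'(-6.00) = 0.00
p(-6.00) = 0.00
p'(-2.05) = 0.00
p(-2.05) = 0.00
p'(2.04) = 0.00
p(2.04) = 0.00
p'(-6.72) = 0.00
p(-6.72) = 0.00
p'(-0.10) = 0.00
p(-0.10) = 0.00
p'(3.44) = 0.00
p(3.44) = 0.00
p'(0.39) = 0.00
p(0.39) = 0.00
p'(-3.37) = 0.00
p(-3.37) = 0.00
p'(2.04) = 0.00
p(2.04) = 0.00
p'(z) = 0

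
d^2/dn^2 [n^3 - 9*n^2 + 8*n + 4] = 6*n - 18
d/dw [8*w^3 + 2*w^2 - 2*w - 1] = 24*w^2 + 4*w - 2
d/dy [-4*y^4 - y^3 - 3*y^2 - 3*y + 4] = -16*y^3 - 3*y^2 - 6*y - 3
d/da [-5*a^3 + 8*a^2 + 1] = a*(16 - 15*a)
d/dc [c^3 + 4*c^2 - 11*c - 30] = 3*c^2 + 8*c - 11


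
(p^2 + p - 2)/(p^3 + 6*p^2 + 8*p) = (p - 1)/(p*(p + 4))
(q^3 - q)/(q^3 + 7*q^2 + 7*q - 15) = q*(q + 1)/(q^2 + 8*q + 15)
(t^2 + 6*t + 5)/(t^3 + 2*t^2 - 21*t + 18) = (t^2 + 6*t + 5)/(t^3 + 2*t^2 - 21*t + 18)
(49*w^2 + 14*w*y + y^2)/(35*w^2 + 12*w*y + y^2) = (7*w + y)/(5*w + y)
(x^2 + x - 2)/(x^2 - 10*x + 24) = (x^2 + x - 2)/(x^2 - 10*x + 24)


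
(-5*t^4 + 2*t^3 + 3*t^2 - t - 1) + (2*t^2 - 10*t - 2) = -5*t^4 + 2*t^3 + 5*t^2 - 11*t - 3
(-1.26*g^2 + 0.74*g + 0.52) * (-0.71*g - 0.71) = 0.8946*g^3 + 0.3692*g^2 - 0.8946*g - 0.3692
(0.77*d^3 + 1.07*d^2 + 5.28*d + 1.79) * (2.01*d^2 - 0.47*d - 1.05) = 1.5477*d^5 + 1.7888*d^4 + 9.3014*d^3 - 0.00720000000000054*d^2 - 6.3853*d - 1.8795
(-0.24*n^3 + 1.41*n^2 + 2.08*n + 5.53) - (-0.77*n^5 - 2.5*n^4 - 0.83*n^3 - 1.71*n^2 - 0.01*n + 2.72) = 0.77*n^5 + 2.5*n^4 + 0.59*n^3 + 3.12*n^2 + 2.09*n + 2.81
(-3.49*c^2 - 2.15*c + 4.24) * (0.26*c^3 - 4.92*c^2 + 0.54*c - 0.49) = -0.9074*c^5 + 16.6118*c^4 + 9.7958*c^3 - 20.3117*c^2 + 3.3431*c - 2.0776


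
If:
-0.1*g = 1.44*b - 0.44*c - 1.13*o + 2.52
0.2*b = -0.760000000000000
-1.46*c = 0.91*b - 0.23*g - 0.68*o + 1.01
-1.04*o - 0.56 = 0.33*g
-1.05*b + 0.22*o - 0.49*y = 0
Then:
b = -3.80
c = 1.49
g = 6.54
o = -2.61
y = 6.97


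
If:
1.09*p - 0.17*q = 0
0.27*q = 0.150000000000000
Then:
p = 0.09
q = 0.56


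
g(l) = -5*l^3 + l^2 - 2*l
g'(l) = -15*l^2 + 2*l - 2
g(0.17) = -0.34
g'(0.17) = -2.09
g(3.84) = -276.05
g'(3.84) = -215.50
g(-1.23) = 13.28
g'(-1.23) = -27.15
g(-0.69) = 3.50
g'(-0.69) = -10.52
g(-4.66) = 537.01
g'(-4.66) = -337.05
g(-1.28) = 14.68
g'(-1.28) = -29.14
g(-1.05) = 8.99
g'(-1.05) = -20.64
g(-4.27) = 416.05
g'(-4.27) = -284.03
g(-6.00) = 1128.00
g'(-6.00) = -554.00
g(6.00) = -1056.00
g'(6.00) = -530.00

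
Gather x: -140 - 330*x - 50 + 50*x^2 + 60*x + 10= 50*x^2 - 270*x - 180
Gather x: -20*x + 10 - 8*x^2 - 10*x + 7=-8*x^2 - 30*x + 17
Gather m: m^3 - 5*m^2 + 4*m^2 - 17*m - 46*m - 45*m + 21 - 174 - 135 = m^3 - m^2 - 108*m - 288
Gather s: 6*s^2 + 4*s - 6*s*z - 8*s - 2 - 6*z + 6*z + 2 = 6*s^2 + s*(-6*z - 4)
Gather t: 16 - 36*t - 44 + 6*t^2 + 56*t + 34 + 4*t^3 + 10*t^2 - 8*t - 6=4*t^3 + 16*t^2 + 12*t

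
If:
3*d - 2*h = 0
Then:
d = 2*h/3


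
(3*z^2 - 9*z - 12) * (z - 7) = 3*z^3 - 30*z^2 + 51*z + 84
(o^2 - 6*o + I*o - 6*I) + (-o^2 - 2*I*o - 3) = -6*o - I*o - 3 - 6*I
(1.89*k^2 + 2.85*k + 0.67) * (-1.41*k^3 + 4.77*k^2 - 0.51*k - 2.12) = -2.6649*k^5 + 4.9968*k^4 + 11.6859*k^3 - 2.2644*k^2 - 6.3837*k - 1.4204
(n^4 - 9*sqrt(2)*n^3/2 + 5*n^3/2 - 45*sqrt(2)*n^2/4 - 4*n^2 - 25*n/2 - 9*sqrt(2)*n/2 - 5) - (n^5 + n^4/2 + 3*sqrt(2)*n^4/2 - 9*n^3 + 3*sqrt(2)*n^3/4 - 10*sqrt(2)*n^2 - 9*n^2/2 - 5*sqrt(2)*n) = -n^5 - 3*sqrt(2)*n^4/2 + n^4/2 - 21*sqrt(2)*n^3/4 + 23*n^3/2 - 5*sqrt(2)*n^2/4 + n^2/2 - 25*n/2 + sqrt(2)*n/2 - 5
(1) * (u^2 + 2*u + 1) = u^2 + 2*u + 1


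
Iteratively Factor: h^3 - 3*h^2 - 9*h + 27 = (h - 3)*(h^2 - 9) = (h - 3)^2*(h + 3)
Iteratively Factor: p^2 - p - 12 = (p + 3)*(p - 4)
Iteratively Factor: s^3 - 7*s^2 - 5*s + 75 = (s - 5)*(s^2 - 2*s - 15) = (s - 5)*(s + 3)*(s - 5)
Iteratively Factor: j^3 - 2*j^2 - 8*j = (j)*(j^2 - 2*j - 8) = j*(j - 4)*(j + 2)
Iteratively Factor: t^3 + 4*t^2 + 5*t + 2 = (t + 1)*(t^2 + 3*t + 2) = (t + 1)^2*(t + 2)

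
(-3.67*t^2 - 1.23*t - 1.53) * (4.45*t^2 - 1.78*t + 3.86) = -16.3315*t^4 + 1.0591*t^3 - 18.7853*t^2 - 2.0244*t - 5.9058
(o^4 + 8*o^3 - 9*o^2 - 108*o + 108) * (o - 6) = o^5 + 2*o^4 - 57*o^3 - 54*o^2 + 756*o - 648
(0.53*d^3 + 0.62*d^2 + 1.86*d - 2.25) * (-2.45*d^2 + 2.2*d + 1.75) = -1.2985*d^5 - 0.353*d^4 - 2.2655*d^3 + 10.6895*d^2 - 1.695*d - 3.9375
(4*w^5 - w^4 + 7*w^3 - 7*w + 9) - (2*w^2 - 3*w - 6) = 4*w^5 - w^4 + 7*w^3 - 2*w^2 - 4*w + 15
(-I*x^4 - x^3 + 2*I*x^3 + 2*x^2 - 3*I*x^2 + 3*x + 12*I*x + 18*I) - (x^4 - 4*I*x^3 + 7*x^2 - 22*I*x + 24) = -x^4 - I*x^4 - x^3 + 6*I*x^3 - 5*x^2 - 3*I*x^2 + 3*x + 34*I*x - 24 + 18*I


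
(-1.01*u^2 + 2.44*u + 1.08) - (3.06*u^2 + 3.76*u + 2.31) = -4.07*u^2 - 1.32*u - 1.23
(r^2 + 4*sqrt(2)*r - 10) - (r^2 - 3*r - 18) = 3*r + 4*sqrt(2)*r + 8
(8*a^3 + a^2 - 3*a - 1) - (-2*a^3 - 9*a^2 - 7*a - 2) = 10*a^3 + 10*a^2 + 4*a + 1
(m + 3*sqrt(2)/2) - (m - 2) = 2 + 3*sqrt(2)/2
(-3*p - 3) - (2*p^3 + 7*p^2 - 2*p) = -2*p^3 - 7*p^2 - p - 3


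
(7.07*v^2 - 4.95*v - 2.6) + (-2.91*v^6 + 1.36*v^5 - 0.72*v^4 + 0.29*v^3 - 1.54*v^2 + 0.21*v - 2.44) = -2.91*v^6 + 1.36*v^5 - 0.72*v^4 + 0.29*v^3 + 5.53*v^2 - 4.74*v - 5.04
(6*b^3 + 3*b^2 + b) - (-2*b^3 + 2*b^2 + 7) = 8*b^3 + b^2 + b - 7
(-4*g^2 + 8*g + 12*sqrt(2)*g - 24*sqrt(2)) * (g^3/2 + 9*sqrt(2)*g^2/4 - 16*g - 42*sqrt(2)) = -2*g^5 - 3*sqrt(2)*g^4 + 4*g^4 + 6*sqrt(2)*g^3 + 118*g^3 - 236*g^2 - 24*sqrt(2)*g^2 - 1008*g + 48*sqrt(2)*g + 2016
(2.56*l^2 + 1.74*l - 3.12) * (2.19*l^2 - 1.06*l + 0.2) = 5.6064*l^4 + 1.097*l^3 - 8.1652*l^2 + 3.6552*l - 0.624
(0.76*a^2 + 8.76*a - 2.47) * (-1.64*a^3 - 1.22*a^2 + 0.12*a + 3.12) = -1.2464*a^5 - 15.2936*a^4 - 6.5452*a^3 + 6.4358*a^2 + 27.0348*a - 7.7064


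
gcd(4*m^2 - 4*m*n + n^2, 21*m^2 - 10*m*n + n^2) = 1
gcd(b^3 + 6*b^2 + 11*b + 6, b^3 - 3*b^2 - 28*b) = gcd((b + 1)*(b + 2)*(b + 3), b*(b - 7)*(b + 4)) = 1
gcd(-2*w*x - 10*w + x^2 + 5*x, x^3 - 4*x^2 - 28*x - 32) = 1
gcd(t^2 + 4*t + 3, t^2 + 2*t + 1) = t + 1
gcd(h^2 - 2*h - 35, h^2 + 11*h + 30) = h + 5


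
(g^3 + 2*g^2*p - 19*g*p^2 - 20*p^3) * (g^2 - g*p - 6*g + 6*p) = g^5 + g^4*p - 6*g^4 - 21*g^3*p^2 - 6*g^3*p - g^2*p^3 + 126*g^2*p^2 + 20*g*p^4 + 6*g*p^3 - 120*p^4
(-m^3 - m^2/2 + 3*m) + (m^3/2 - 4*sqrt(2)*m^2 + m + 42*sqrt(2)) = -m^3/2 - 4*sqrt(2)*m^2 - m^2/2 + 4*m + 42*sqrt(2)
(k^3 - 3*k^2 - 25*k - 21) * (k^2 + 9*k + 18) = k^5 + 6*k^4 - 34*k^3 - 300*k^2 - 639*k - 378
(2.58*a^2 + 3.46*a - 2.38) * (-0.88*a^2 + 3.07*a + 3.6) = -2.2704*a^4 + 4.8758*a^3 + 22.0046*a^2 + 5.1494*a - 8.568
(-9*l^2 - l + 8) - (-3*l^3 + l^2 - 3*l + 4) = 3*l^3 - 10*l^2 + 2*l + 4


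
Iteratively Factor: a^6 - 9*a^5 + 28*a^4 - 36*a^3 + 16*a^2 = (a)*(a^5 - 9*a^4 + 28*a^3 - 36*a^2 + 16*a) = a*(a - 1)*(a^4 - 8*a^3 + 20*a^2 - 16*a) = a*(a - 4)*(a - 1)*(a^3 - 4*a^2 + 4*a) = a^2*(a - 4)*(a - 1)*(a^2 - 4*a + 4) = a^2*(a - 4)*(a - 2)*(a - 1)*(a - 2)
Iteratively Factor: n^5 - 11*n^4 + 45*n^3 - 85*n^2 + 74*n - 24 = (n - 1)*(n^4 - 10*n^3 + 35*n^2 - 50*n + 24) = (n - 4)*(n - 1)*(n^3 - 6*n^2 + 11*n - 6) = (n - 4)*(n - 2)*(n - 1)*(n^2 - 4*n + 3) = (n - 4)*(n - 2)*(n - 1)^2*(n - 3)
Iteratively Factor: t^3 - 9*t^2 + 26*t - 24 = (t - 3)*(t^2 - 6*t + 8) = (t - 4)*(t - 3)*(t - 2)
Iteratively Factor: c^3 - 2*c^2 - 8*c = (c - 4)*(c^2 + 2*c) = (c - 4)*(c + 2)*(c)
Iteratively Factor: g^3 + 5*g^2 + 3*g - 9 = (g - 1)*(g^2 + 6*g + 9) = (g - 1)*(g + 3)*(g + 3)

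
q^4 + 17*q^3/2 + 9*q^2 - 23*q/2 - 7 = (q - 1)*(q + 1/2)*(q + 2)*(q + 7)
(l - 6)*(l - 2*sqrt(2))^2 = l^3 - 6*l^2 - 4*sqrt(2)*l^2 + 8*l + 24*sqrt(2)*l - 48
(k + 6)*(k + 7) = k^2 + 13*k + 42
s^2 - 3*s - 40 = (s - 8)*(s + 5)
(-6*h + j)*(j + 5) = -6*h*j - 30*h + j^2 + 5*j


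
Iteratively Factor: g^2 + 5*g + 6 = (g + 3)*(g + 2)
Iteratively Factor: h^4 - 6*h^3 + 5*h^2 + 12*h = (h - 3)*(h^3 - 3*h^2 - 4*h) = h*(h - 3)*(h^2 - 3*h - 4) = h*(h - 3)*(h + 1)*(h - 4)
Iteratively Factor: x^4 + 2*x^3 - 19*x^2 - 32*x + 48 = (x + 4)*(x^3 - 2*x^2 - 11*x + 12) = (x - 1)*(x + 4)*(x^2 - x - 12) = (x - 1)*(x + 3)*(x + 4)*(x - 4)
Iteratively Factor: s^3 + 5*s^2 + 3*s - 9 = (s + 3)*(s^2 + 2*s - 3) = (s - 1)*(s + 3)*(s + 3)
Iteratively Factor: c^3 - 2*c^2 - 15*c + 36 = (c + 4)*(c^2 - 6*c + 9) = (c - 3)*(c + 4)*(c - 3)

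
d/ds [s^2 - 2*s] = 2*s - 2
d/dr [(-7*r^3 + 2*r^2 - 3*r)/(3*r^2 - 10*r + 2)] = (-21*r^4 + 140*r^3 - 53*r^2 + 8*r - 6)/(9*r^4 - 60*r^3 + 112*r^2 - 40*r + 4)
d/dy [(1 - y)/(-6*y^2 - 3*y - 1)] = 2*(-3*y^2 + 6*y + 2)/(36*y^4 + 36*y^3 + 21*y^2 + 6*y + 1)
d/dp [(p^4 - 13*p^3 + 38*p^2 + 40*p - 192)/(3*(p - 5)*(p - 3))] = (2*p^3 - 25*p^2 + 100*p - 104)/(3*(p^2 - 10*p + 25))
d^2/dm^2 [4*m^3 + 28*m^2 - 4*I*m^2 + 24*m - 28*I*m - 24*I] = 24*m + 56 - 8*I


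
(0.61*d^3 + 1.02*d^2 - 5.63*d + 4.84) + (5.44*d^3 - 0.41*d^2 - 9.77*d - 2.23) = 6.05*d^3 + 0.61*d^2 - 15.4*d + 2.61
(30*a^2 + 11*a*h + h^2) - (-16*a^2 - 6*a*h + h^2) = 46*a^2 + 17*a*h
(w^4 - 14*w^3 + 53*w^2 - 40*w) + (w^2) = w^4 - 14*w^3 + 54*w^2 - 40*w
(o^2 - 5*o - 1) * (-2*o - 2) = -2*o^3 + 8*o^2 + 12*o + 2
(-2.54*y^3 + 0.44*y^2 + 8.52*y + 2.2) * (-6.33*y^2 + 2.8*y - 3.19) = 16.0782*y^5 - 9.8972*y^4 - 44.597*y^3 + 8.5264*y^2 - 21.0188*y - 7.018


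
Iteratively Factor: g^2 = (g)*(g)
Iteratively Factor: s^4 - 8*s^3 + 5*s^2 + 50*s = (s)*(s^3 - 8*s^2 + 5*s + 50) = s*(s + 2)*(s^2 - 10*s + 25) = s*(s - 5)*(s + 2)*(s - 5)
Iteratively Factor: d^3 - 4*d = (d)*(d^2 - 4) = d*(d - 2)*(d + 2)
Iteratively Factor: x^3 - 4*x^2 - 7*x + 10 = (x - 1)*(x^2 - 3*x - 10) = (x - 5)*(x - 1)*(x + 2)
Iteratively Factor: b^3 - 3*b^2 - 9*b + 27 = (b - 3)*(b^2 - 9) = (b - 3)*(b + 3)*(b - 3)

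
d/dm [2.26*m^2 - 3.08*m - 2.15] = 4.52*m - 3.08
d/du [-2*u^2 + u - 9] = 1 - 4*u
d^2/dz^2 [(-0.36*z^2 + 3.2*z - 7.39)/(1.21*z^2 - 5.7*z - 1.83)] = (4.4044*z^3 - 69.701082*z^2 + 348.32754*z - 582.099162)/(1.771561*z^6 - 25.03611*z^5 + 109.900791*z^4 - 109.46394*z^3 - 166.213593*z^2 - 57.26619*z - 6.128487)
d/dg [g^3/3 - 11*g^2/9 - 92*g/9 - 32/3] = g^2 - 22*g/9 - 92/9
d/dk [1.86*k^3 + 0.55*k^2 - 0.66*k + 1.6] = 5.58*k^2 + 1.1*k - 0.66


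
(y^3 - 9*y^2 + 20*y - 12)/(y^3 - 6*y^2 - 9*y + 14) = (y^2 - 8*y + 12)/(y^2 - 5*y - 14)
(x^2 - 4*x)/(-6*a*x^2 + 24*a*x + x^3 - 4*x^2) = 1/(-6*a + x)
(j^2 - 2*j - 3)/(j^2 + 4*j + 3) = (j - 3)/(j + 3)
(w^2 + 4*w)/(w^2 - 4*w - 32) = w/(w - 8)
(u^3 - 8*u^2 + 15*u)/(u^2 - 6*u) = (u^2 - 8*u + 15)/(u - 6)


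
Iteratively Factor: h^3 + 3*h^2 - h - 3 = (h - 1)*(h^2 + 4*h + 3) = (h - 1)*(h + 1)*(h + 3)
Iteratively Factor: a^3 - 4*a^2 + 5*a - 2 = (a - 1)*(a^2 - 3*a + 2) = (a - 1)^2*(a - 2)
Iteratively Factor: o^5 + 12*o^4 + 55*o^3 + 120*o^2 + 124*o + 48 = (o + 2)*(o^4 + 10*o^3 + 35*o^2 + 50*o + 24) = (o + 1)*(o + 2)*(o^3 + 9*o^2 + 26*o + 24) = (o + 1)*(o + 2)*(o + 4)*(o^2 + 5*o + 6) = (o + 1)*(o + 2)^2*(o + 4)*(o + 3)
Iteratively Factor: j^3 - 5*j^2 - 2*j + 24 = (j - 3)*(j^2 - 2*j - 8) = (j - 4)*(j - 3)*(j + 2)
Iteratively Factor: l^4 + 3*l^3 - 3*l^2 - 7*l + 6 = (l - 1)*(l^3 + 4*l^2 + l - 6) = (l - 1)^2*(l^2 + 5*l + 6) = (l - 1)^2*(l + 2)*(l + 3)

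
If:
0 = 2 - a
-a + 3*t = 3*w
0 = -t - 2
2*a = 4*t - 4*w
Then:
No Solution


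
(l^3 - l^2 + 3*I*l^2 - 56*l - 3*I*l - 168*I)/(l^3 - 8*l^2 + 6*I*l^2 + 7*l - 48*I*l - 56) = (l^2 + l*(7 + 3*I) + 21*I)/(l^2 + 6*I*l + 7)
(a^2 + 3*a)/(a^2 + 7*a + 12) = a/(a + 4)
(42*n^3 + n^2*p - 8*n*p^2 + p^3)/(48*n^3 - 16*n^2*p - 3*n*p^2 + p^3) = (-14*n^2 - 5*n*p + p^2)/(-16*n^2 + p^2)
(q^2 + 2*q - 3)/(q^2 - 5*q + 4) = (q + 3)/(q - 4)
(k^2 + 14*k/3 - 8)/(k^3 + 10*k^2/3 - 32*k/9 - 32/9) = 3*(k + 6)/(3*k^2 + 14*k + 8)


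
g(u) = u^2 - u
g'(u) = 2*u - 1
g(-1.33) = 3.10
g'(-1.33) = -3.66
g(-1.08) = 2.25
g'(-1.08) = -3.16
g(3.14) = 6.72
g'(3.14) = 5.28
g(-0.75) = 1.31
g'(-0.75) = -2.50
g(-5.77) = 39.06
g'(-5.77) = -12.54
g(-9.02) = 90.38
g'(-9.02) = -19.04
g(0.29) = -0.21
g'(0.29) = -0.42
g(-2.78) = 10.51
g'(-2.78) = -6.56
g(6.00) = 30.00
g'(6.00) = 11.00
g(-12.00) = 156.00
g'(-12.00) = -25.00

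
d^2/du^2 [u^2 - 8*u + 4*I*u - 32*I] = 2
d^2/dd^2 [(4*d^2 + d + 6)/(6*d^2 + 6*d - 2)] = (-27*d^3 + 198*d^2 + 171*d + 79)/(27*d^6 + 81*d^5 + 54*d^4 - 27*d^3 - 18*d^2 + 9*d - 1)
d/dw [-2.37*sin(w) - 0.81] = -2.37*cos(w)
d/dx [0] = 0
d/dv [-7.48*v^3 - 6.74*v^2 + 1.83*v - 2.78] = -22.44*v^2 - 13.48*v + 1.83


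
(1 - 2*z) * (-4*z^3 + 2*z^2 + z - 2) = 8*z^4 - 8*z^3 + 5*z - 2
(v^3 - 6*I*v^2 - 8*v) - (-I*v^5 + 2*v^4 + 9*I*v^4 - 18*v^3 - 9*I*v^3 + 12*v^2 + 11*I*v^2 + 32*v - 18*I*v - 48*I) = I*v^5 - 2*v^4 - 9*I*v^4 + 19*v^3 + 9*I*v^3 - 12*v^2 - 17*I*v^2 - 40*v + 18*I*v + 48*I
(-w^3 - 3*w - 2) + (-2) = -w^3 - 3*w - 4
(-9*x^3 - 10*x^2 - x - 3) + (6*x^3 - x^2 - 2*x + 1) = -3*x^3 - 11*x^2 - 3*x - 2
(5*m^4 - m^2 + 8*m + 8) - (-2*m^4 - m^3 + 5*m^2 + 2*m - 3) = 7*m^4 + m^3 - 6*m^2 + 6*m + 11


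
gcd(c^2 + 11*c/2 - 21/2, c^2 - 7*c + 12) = 1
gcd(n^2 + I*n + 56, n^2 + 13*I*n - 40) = n + 8*I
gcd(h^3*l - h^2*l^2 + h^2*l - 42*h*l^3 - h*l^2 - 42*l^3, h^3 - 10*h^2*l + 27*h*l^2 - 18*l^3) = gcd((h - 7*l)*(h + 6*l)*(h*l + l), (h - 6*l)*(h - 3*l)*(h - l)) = 1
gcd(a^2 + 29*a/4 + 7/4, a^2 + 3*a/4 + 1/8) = a + 1/4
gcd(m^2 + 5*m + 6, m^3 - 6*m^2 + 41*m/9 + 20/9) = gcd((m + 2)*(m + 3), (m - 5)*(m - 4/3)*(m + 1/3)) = 1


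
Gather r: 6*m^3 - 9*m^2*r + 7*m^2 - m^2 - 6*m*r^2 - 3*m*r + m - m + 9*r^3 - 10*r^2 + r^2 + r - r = 6*m^3 + 6*m^2 + 9*r^3 + r^2*(-6*m - 9) + r*(-9*m^2 - 3*m)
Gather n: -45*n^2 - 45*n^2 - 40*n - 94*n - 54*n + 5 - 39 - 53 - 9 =-90*n^2 - 188*n - 96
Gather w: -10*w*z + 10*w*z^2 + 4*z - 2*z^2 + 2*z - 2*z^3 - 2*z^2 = w*(10*z^2 - 10*z) - 2*z^3 - 4*z^2 + 6*z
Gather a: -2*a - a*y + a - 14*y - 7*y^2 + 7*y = a*(-y - 1) - 7*y^2 - 7*y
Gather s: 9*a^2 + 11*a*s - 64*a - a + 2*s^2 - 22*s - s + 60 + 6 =9*a^2 - 65*a + 2*s^2 + s*(11*a - 23) + 66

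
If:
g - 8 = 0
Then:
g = 8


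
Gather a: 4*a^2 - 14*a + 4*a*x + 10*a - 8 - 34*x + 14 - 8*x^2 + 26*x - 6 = 4*a^2 + a*(4*x - 4) - 8*x^2 - 8*x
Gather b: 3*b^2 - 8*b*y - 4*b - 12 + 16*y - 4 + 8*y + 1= 3*b^2 + b*(-8*y - 4) + 24*y - 15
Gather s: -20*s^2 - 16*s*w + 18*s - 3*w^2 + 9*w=-20*s^2 + s*(18 - 16*w) - 3*w^2 + 9*w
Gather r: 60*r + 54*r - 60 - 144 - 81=114*r - 285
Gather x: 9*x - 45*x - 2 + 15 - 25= -36*x - 12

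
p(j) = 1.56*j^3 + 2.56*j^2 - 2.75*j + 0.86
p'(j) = 4.68*j^2 + 5.12*j - 2.75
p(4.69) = 205.20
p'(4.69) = 124.20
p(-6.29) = -268.78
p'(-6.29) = 150.21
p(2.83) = 48.94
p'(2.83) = 49.22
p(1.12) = 3.18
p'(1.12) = 8.85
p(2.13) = 21.69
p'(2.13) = 29.39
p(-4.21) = -58.59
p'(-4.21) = 58.64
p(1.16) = 3.55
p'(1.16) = 9.49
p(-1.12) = 4.96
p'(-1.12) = -2.61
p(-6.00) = -227.44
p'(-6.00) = 135.01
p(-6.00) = -227.44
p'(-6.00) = 135.01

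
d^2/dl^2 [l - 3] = 0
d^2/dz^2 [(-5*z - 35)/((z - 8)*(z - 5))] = 10*(-z^3 - 21*z^2 + 393*z - 1423)/(z^6 - 39*z^5 + 627*z^4 - 5317*z^3 + 25080*z^2 - 62400*z + 64000)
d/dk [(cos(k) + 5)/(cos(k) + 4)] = sin(k)/(cos(k) + 4)^2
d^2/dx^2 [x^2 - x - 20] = 2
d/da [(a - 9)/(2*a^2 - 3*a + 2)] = (2*a^2 - 3*a - (a - 9)*(4*a - 3) + 2)/(2*a^2 - 3*a + 2)^2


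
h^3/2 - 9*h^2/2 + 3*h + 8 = (h/2 + 1/2)*(h - 8)*(h - 2)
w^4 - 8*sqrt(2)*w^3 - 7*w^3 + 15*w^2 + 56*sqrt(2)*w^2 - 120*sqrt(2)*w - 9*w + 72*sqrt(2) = (w - 3)^2*(w - 1)*(w - 8*sqrt(2))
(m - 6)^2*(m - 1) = m^3 - 13*m^2 + 48*m - 36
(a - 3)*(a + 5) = a^2 + 2*a - 15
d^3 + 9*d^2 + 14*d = d*(d + 2)*(d + 7)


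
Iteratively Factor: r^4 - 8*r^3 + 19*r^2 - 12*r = (r - 3)*(r^3 - 5*r^2 + 4*r) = (r - 3)*(r - 1)*(r^2 - 4*r) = r*(r - 3)*(r - 1)*(r - 4)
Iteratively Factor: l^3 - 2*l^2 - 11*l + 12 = (l + 3)*(l^2 - 5*l + 4) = (l - 1)*(l + 3)*(l - 4)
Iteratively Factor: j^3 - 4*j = (j - 2)*(j^2 + 2*j) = j*(j - 2)*(j + 2)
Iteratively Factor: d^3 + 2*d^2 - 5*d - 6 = (d + 1)*(d^2 + d - 6) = (d + 1)*(d + 3)*(d - 2)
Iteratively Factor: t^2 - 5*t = (t - 5)*(t)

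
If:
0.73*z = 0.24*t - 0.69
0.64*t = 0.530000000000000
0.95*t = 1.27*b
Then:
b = 0.62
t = 0.83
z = -0.67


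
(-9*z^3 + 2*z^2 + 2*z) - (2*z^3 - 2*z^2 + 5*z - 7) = -11*z^3 + 4*z^2 - 3*z + 7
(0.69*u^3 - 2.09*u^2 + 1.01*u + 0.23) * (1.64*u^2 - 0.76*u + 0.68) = 1.1316*u^5 - 3.952*u^4 + 3.714*u^3 - 1.8116*u^2 + 0.512*u + 0.1564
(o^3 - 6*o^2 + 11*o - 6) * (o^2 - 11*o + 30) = o^5 - 17*o^4 + 107*o^3 - 307*o^2 + 396*o - 180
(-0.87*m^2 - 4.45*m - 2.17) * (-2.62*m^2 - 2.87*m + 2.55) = 2.2794*m^4 + 14.1559*m^3 + 16.2384*m^2 - 5.1196*m - 5.5335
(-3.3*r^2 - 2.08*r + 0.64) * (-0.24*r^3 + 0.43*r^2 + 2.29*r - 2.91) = 0.792*r^5 - 0.9198*r^4 - 8.605*r^3 + 5.115*r^2 + 7.5184*r - 1.8624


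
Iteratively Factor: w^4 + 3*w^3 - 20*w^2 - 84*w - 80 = (w + 2)*(w^3 + w^2 - 22*w - 40) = (w + 2)*(w + 4)*(w^2 - 3*w - 10) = (w - 5)*(w + 2)*(w + 4)*(w + 2)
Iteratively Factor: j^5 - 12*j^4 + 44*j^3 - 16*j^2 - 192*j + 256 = (j - 4)*(j^4 - 8*j^3 + 12*j^2 + 32*j - 64) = (j - 4)^2*(j^3 - 4*j^2 - 4*j + 16) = (j - 4)^3*(j^2 - 4) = (j - 4)^3*(j + 2)*(j - 2)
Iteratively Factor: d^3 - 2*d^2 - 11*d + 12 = (d - 1)*(d^2 - d - 12) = (d - 1)*(d + 3)*(d - 4)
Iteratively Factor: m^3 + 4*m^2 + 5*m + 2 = (m + 1)*(m^2 + 3*m + 2) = (m + 1)*(m + 2)*(m + 1)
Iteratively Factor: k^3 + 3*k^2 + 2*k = (k + 1)*(k^2 + 2*k) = (k + 1)*(k + 2)*(k)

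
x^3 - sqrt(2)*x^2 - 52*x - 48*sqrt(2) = (x - 6*sqrt(2))*(x + sqrt(2))*(x + 4*sqrt(2))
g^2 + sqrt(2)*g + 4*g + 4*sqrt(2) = (g + 4)*(g + sqrt(2))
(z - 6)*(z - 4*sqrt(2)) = z^2 - 6*z - 4*sqrt(2)*z + 24*sqrt(2)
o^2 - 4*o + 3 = (o - 3)*(o - 1)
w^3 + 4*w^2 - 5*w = w*(w - 1)*(w + 5)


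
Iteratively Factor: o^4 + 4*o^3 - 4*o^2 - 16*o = (o + 4)*(o^3 - 4*o) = (o - 2)*(o + 4)*(o^2 + 2*o) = (o - 2)*(o + 2)*(o + 4)*(o)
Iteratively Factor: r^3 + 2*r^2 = (r)*(r^2 + 2*r) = r*(r + 2)*(r)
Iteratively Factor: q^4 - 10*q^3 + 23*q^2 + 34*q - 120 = (q - 3)*(q^3 - 7*q^2 + 2*q + 40) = (q - 5)*(q - 3)*(q^2 - 2*q - 8) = (q - 5)*(q - 4)*(q - 3)*(q + 2)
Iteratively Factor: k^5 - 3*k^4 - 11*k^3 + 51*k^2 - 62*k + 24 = (k + 4)*(k^4 - 7*k^3 + 17*k^2 - 17*k + 6) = (k - 2)*(k + 4)*(k^3 - 5*k^2 + 7*k - 3) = (k - 3)*(k - 2)*(k + 4)*(k^2 - 2*k + 1) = (k - 3)*(k - 2)*(k - 1)*(k + 4)*(k - 1)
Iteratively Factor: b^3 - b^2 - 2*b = (b - 2)*(b^2 + b) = (b - 2)*(b + 1)*(b)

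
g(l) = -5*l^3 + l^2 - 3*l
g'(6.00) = -531.00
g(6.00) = -1062.00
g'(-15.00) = -3408.00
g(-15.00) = 17145.00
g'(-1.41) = -35.64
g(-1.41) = 20.23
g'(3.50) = -179.75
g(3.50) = -212.62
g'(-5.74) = -508.69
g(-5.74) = 995.76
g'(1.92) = -54.46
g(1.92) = -37.46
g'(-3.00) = -144.00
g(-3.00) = 153.00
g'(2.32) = -79.10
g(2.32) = -64.01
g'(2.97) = -129.37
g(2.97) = -131.08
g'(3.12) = -142.78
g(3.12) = -151.48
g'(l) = -15*l^2 + 2*l - 3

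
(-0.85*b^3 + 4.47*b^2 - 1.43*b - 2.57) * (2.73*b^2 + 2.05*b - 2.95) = -2.3205*b^5 + 10.4606*b^4 + 7.7671*b^3 - 23.1341*b^2 - 1.05*b + 7.5815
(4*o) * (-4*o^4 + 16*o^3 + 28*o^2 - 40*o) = -16*o^5 + 64*o^4 + 112*o^3 - 160*o^2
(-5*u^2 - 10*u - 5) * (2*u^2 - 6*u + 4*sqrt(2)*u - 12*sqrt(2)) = -10*u^4 - 20*sqrt(2)*u^3 + 10*u^3 + 20*sqrt(2)*u^2 + 50*u^2 + 30*u + 100*sqrt(2)*u + 60*sqrt(2)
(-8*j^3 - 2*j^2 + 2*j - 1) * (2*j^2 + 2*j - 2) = -16*j^5 - 20*j^4 + 16*j^3 + 6*j^2 - 6*j + 2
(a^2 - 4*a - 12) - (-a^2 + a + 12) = 2*a^2 - 5*a - 24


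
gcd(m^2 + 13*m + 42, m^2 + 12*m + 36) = m + 6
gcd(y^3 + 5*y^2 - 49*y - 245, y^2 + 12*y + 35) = y^2 + 12*y + 35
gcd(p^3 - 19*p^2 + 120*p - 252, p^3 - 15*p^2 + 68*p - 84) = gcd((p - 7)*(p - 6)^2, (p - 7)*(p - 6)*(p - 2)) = p^2 - 13*p + 42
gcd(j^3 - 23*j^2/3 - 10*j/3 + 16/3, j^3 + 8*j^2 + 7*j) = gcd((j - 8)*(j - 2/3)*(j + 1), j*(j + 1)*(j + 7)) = j + 1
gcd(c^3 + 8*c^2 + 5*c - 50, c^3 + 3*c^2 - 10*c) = c^2 + 3*c - 10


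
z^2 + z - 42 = (z - 6)*(z + 7)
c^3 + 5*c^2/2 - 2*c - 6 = (c - 3/2)*(c + 2)^2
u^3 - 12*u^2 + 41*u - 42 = (u - 7)*(u - 3)*(u - 2)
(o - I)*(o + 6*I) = o^2 + 5*I*o + 6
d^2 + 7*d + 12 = (d + 3)*(d + 4)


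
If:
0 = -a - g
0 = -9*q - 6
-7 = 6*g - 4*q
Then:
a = 29/18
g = -29/18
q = -2/3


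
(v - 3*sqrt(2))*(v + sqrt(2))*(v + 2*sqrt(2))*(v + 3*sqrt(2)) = v^4 + 3*sqrt(2)*v^3 - 14*v^2 - 54*sqrt(2)*v - 72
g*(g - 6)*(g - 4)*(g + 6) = g^4 - 4*g^3 - 36*g^2 + 144*g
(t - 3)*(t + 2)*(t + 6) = t^3 + 5*t^2 - 12*t - 36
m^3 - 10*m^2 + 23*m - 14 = (m - 7)*(m - 2)*(m - 1)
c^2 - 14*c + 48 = (c - 8)*(c - 6)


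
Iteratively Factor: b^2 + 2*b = (b + 2)*(b)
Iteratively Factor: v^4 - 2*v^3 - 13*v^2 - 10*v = (v)*(v^3 - 2*v^2 - 13*v - 10) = v*(v + 2)*(v^2 - 4*v - 5) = v*(v + 1)*(v + 2)*(v - 5)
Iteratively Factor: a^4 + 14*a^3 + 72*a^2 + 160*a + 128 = (a + 2)*(a^3 + 12*a^2 + 48*a + 64) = (a + 2)*(a + 4)*(a^2 + 8*a + 16) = (a + 2)*(a + 4)^2*(a + 4)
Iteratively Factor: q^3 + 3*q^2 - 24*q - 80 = (q + 4)*(q^2 - q - 20) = (q + 4)^2*(q - 5)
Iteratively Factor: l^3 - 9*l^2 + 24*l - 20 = (l - 2)*(l^2 - 7*l + 10) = (l - 2)^2*(l - 5)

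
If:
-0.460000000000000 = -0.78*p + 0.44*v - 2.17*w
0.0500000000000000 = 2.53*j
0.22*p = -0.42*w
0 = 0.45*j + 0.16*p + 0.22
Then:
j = 0.02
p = -1.43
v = 0.11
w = 0.75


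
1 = 1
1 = 1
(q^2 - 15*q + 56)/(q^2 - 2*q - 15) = (-q^2 + 15*q - 56)/(-q^2 + 2*q + 15)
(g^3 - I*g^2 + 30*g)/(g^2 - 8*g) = (g^2 - I*g + 30)/(g - 8)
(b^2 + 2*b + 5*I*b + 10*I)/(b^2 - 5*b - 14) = (b + 5*I)/(b - 7)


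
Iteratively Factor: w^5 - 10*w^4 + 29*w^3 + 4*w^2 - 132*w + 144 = (w + 2)*(w^4 - 12*w^3 + 53*w^2 - 102*w + 72) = (w - 4)*(w + 2)*(w^3 - 8*w^2 + 21*w - 18) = (w - 4)*(w - 3)*(w + 2)*(w^2 - 5*w + 6) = (w - 4)*(w - 3)^2*(w + 2)*(w - 2)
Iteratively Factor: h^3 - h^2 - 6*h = (h + 2)*(h^2 - 3*h) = (h - 3)*(h + 2)*(h)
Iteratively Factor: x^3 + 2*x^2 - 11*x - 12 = (x + 1)*(x^2 + x - 12) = (x + 1)*(x + 4)*(x - 3)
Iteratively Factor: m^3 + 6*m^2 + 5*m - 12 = (m + 4)*(m^2 + 2*m - 3) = (m + 3)*(m + 4)*(m - 1)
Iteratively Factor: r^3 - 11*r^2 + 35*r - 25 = (r - 1)*(r^2 - 10*r + 25) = (r - 5)*(r - 1)*(r - 5)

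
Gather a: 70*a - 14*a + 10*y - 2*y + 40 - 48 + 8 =56*a + 8*y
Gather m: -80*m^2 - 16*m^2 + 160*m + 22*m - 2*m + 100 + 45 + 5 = -96*m^2 + 180*m + 150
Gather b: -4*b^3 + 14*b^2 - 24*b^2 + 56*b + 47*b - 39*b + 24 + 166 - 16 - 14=-4*b^3 - 10*b^2 + 64*b + 160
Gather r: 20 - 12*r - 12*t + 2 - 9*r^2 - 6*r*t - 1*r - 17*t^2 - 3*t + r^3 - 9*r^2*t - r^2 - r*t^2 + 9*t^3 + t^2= r^3 + r^2*(-9*t - 10) + r*(-t^2 - 6*t - 13) + 9*t^3 - 16*t^2 - 15*t + 22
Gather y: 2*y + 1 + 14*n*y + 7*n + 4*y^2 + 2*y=7*n + 4*y^2 + y*(14*n + 4) + 1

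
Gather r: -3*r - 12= -3*r - 12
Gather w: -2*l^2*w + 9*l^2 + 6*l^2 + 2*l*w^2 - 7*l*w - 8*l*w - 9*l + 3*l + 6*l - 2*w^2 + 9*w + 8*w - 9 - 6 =15*l^2 + w^2*(2*l - 2) + w*(-2*l^2 - 15*l + 17) - 15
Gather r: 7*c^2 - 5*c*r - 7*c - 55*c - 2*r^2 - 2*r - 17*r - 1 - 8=7*c^2 - 62*c - 2*r^2 + r*(-5*c - 19) - 9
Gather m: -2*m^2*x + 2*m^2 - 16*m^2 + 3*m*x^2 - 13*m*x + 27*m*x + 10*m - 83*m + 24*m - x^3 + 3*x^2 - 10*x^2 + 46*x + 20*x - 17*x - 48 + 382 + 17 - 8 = m^2*(-2*x - 14) + m*(3*x^2 + 14*x - 49) - x^3 - 7*x^2 + 49*x + 343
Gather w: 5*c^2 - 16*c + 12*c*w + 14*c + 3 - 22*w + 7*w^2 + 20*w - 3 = 5*c^2 - 2*c + 7*w^2 + w*(12*c - 2)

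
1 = 1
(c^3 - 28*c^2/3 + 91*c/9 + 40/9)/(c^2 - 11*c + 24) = (9*c^2 - 12*c - 5)/(9*(c - 3))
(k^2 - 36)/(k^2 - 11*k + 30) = (k + 6)/(k - 5)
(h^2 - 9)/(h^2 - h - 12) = (h - 3)/(h - 4)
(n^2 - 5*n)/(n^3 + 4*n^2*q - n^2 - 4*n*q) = (n - 5)/(n^2 + 4*n*q - n - 4*q)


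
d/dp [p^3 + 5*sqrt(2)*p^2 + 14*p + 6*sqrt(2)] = 3*p^2 + 10*sqrt(2)*p + 14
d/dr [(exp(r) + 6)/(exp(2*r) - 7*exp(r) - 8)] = (-(exp(r) + 6)*(2*exp(r) - 7) + exp(2*r) - 7*exp(r) - 8)*exp(r)/(-exp(2*r) + 7*exp(r) + 8)^2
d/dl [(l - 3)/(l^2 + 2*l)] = (-l^2 + 6*l + 6)/(l^2*(l^2 + 4*l + 4))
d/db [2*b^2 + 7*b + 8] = 4*b + 7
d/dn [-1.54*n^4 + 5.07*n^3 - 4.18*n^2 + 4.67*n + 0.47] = -6.16*n^3 + 15.21*n^2 - 8.36*n + 4.67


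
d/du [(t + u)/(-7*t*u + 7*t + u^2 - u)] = (-7*t*u + 7*t + u^2 - u + (t + u)*(7*t - 2*u + 1))/(7*t*u - 7*t - u^2 + u)^2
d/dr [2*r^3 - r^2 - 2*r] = 6*r^2 - 2*r - 2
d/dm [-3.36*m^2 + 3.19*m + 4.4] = 3.19 - 6.72*m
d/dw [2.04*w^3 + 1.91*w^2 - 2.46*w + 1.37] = 6.12*w^2 + 3.82*w - 2.46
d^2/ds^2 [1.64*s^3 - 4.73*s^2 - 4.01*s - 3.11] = 9.84*s - 9.46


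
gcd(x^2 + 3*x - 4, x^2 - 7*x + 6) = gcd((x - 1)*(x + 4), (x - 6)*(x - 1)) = x - 1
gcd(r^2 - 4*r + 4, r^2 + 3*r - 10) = r - 2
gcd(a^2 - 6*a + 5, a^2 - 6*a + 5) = a^2 - 6*a + 5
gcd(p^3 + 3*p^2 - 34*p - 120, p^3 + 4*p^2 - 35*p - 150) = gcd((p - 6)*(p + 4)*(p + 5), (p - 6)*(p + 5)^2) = p^2 - p - 30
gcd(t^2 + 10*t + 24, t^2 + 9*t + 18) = t + 6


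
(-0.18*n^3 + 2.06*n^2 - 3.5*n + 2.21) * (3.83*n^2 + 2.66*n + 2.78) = -0.6894*n^5 + 7.411*n^4 - 8.4258*n^3 + 4.8811*n^2 - 3.8514*n + 6.1438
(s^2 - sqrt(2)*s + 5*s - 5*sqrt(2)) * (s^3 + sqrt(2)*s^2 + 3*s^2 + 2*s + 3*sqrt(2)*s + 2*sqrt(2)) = s^5 + 8*s^4 + 15*s^3 - 6*s^2 - 34*s - 20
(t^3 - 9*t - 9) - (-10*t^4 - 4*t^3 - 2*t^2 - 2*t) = 10*t^4 + 5*t^3 + 2*t^2 - 7*t - 9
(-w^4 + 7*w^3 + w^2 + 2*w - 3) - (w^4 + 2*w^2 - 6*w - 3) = -2*w^4 + 7*w^3 - w^2 + 8*w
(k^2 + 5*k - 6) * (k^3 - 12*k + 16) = k^5 + 5*k^4 - 18*k^3 - 44*k^2 + 152*k - 96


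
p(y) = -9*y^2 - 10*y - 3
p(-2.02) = -19.52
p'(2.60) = -56.80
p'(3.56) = -74.08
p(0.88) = -18.77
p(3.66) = -160.16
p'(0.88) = -25.84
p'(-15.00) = 260.00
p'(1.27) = -32.86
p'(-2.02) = 26.36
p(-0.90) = -1.29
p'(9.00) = -172.00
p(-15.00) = -1878.00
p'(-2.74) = 39.32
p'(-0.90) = 6.20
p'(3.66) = -75.88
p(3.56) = -152.66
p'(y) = -18*y - 10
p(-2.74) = -43.17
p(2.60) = -89.84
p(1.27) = -30.22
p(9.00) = -822.00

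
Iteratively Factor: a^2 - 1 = (a - 1)*(a + 1)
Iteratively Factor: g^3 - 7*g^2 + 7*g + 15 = (g + 1)*(g^2 - 8*g + 15) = (g - 3)*(g + 1)*(g - 5)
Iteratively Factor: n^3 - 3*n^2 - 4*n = (n)*(n^2 - 3*n - 4) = n*(n + 1)*(n - 4)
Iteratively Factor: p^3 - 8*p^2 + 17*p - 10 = (p - 1)*(p^2 - 7*p + 10) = (p - 5)*(p - 1)*(p - 2)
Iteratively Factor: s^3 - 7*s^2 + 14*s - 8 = (s - 2)*(s^2 - 5*s + 4) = (s - 4)*(s - 2)*(s - 1)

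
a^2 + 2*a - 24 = (a - 4)*(a + 6)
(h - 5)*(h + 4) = h^2 - h - 20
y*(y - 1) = y^2 - y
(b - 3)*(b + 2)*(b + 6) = b^3 + 5*b^2 - 12*b - 36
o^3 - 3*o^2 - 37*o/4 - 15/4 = (o - 5)*(o + 1/2)*(o + 3/2)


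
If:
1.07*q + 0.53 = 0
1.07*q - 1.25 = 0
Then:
No Solution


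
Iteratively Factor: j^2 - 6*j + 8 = (j - 2)*(j - 4)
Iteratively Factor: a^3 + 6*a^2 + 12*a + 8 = (a + 2)*(a^2 + 4*a + 4) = (a + 2)^2*(a + 2)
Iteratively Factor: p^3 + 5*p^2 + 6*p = (p + 3)*(p^2 + 2*p) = (p + 2)*(p + 3)*(p)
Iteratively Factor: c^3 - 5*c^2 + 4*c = (c)*(c^2 - 5*c + 4) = c*(c - 1)*(c - 4)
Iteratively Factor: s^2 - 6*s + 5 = (s - 1)*(s - 5)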